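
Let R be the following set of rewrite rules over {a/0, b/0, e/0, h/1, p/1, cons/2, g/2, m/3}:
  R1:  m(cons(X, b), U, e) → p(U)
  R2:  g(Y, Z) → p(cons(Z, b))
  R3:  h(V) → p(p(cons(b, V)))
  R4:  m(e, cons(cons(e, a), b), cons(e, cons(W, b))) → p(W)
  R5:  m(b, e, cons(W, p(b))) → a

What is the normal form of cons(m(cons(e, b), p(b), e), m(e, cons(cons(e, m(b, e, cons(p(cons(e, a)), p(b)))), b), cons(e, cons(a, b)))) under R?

cons(p(p(b)), p(a))

1. cons(m(cons(e, b), p(b), e), m(e, cons(cons(e, m(b, e, cons(p(cons(e, a)), p(b)))), b), cons(e, cons(a, b))))  →  cons(p(p(b)), m(e, cons(cons(e, m(b, e, cons(p(cons(e, a)), p(b)))), b), cons(e, cons(a, b))))   [R1 at 1]
2. cons(p(p(b)), m(e, cons(cons(e, m(b, e, cons(p(cons(e, a)), p(b)))), b), cons(e, cons(a, b))))  →  cons(p(p(b)), m(e, cons(cons(e, a), b), cons(e, cons(a, b))))   [R5 at 2.2.1.2]
3. cons(p(p(b)), m(e, cons(cons(e, a), b), cons(e, cons(a, b))))  →  cons(p(p(b)), p(a))   [R4 at 2]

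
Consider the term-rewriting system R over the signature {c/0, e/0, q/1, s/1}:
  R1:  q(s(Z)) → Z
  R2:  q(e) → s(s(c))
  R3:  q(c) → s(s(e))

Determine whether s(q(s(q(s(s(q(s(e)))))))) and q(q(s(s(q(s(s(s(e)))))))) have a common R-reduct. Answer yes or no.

yes — NF(t₁) = s(s(e)), NF(t₂) = s(s(e))

Reduce t₁ = s(q(s(q(s(s(q(s(e)))))))):
1. s(q(s(q(s(s(q(s(e))))))))  →  s(q(s(s(q(s(e))))))   [R1 at 1]
2. s(q(s(s(q(s(e))))))  →  s(s(q(s(e))))   [R1 at 1]
3. s(s(q(s(e))))  →  s(s(e))   [R1 at 1.1]

Reduce t₂ = q(q(s(s(q(s(s(s(e)))))))):
1. q(q(s(s(q(s(s(s(e))))))))  →  q(s(q(s(s(s(e))))))   [R1 at 1]
2. q(s(q(s(s(s(e))))))  →  q(s(s(s(e))))   [R1 at ε]
3. q(s(s(s(e))))  →  s(s(e))   [R1 at ε]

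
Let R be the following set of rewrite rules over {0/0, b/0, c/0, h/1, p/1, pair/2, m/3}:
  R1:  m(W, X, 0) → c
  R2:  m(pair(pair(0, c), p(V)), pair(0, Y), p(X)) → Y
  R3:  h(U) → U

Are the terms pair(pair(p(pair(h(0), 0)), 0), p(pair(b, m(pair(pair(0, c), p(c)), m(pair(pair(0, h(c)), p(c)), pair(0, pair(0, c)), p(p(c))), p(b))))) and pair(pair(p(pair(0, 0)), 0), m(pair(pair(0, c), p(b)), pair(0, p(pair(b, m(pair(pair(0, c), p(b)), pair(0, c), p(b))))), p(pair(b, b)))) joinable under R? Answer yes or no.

yes — NF(t₁) = pair(pair(p(pair(0, 0)), 0), p(pair(b, c))), NF(t₂) = pair(pair(p(pair(0, 0)), 0), p(pair(b, c)))

Reduce t₁ = pair(pair(p(pair(h(0), 0)), 0), p(pair(b, m(pair(pair(0, c), p(c)), m(pair(pair(0, h(c)), p(c)), pair(0, pair(0, c)), p(p(c))), p(b))))):
1. pair(pair(p(pair(h(0), 0)), 0), p(pair(b, m(pair(pair(0, c), p(c)), m(pair(pair(0, h(c)), p(c)), pair(0, pair(0, c)), p(p(c))), p(b)))))  →  pair(pair(p(pair(0, 0)), 0), p(pair(b, m(pair(pair(0, c), p(c)), m(pair(pair(0, h(c)), p(c)), pair(0, pair(0, c)), p(p(c))), p(b)))))   [R3 at 1.1.1.1]
2. pair(pair(p(pair(0, 0)), 0), p(pair(b, m(pair(pair(0, c), p(c)), m(pair(pair(0, h(c)), p(c)), pair(0, pair(0, c)), p(p(c))), p(b)))))  →  pair(pair(p(pair(0, 0)), 0), p(pair(b, m(pair(pair(0, c), p(c)), m(pair(pair(0, c), p(c)), pair(0, pair(0, c)), p(p(c))), p(b)))))   [R3 at 2.1.2.2.1.1.2]
3. pair(pair(p(pair(0, 0)), 0), p(pair(b, m(pair(pair(0, c), p(c)), m(pair(pair(0, c), p(c)), pair(0, pair(0, c)), p(p(c))), p(b)))))  →  pair(pair(p(pair(0, 0)), 0), p(pair(b, m(pair(pair(0, c), p(c)), pair(0, c), p(b)))))   [R2 at 2.1.2.2]
4. pair(pair(p(pair(0, 0)), 0), p(pair(b, m(pair(pair(0, c), p(c)), pair(0, c), p(b)))))  →  pair(pair(p(pair(0, 0)), 0), p(pair(b, c)))   [R2 at 2.1.2]

Reduce t₂ = pair(pair(p(pair(0, 0)), 0), m(pair(pair(0, c), p(b)), pair(0, p(pair(b, m(pair(pair(0, c), p(b)), pair(0, c), p(b))))), p(pair(b, b)))):
1. pair(pair(p(pair(0, 0)), 0), m(pair(pair(0, c), p(b)), pair(0, p(pair(b, m(pair(pair(0, c), p(b)), pair(0, c), p(b))))), p(pair(b, b))))  →  pair(pair(p(pair(0, 0)), 0), p(pair(b, m(pair(pair(0, c), p(b)), pair(0, c), p(b)))))   [R2 at 2]
2. pair(pair(p(pair(0, 0)), 0), p(pair(b, m(pair(pair(0, c), p(b)), pair(0, c), p(b)))))  →  pair(pair(p(pair(0, 0)), 0), p(pair(b, c)))   [R2 at 2.1.2]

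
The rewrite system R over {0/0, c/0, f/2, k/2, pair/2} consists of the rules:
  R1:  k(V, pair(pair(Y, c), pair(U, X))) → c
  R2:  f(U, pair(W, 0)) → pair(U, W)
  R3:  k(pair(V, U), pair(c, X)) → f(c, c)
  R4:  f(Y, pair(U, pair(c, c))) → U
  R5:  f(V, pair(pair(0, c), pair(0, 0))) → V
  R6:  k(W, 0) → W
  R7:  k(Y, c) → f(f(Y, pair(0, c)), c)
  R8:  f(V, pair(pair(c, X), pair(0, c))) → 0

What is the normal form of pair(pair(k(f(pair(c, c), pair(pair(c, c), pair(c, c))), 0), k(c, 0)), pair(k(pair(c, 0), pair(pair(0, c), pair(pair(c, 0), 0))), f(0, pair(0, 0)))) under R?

1. pair(pair(k(f(pair(c, c), pair(pair(c, c), pair(c, c))), 0), k(c, 0)), pair(k(pair(c, 0), pair(pair(0, c), pair(pair(c, 0), 0))), f(0, pair(0, 0))))  →  pair(pair(f(pair(c, c), pair(pair(c, c), pair(c, c))), k(c, 0)), pair(k(pair(c, 0), pair(pair(0, c), pair(pair(c, 0), 0))), f(0, pair(0, 0))))   [R6 at 1.1]
2. pair(pair(f(pair(c, c), pair(pair(c, c), pair(c, c))), k(c, 0)), pair(k(pair(c, 0), pair(pair(0, c), pair(pair(c, 0), 0))), f(0, pair(0, 0))))  →  pair(pair(pair(c, c), k(c, 0)), pair(k(pair(c, 0), pair(pair(0, c), pair(pair(c, 0), 0))), f(0, pair(0, 0))))   [R4 at 1.1]
3. pair(pair(pair(c, c), k(c, 0)), pair(k(pair(c, 0), pair(pair(0, c), pair(pair(c, 0), 0))), f(0, pair(0, 0))))  →  pair(pair(pair(c, c), c), pair(k(pair(c, 0), pair(pair(0, c), pair(pair(c, 0), 0))), f(0, pair(0, 0))))   [R6 at 1.2]
4. pair(pair(pair(c, c), c), pair(k(pair(c, 0), pair(pair(0, c), pair(pair(c, 0), 0))), f(0, pair(0, 0))))  →  pair(pair(pair(c, c), c), pair(c, f(0, pair(0, 0))))   [R1 at 2.1]
5. pair(pair(pair(c, c), c), pair(c, f(0, pair(0, 0))))  →  pair(pair(pair(c, c), c), pair(c, pair(0, 0)))   [R2 at 2.2]

pair(pair(pair(c, c), c), pair(c, pair(0, 0)))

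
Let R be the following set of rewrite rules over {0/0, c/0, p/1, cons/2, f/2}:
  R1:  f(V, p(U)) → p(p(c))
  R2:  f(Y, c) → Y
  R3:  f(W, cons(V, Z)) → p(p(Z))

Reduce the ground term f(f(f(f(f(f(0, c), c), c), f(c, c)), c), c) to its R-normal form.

1. f(f(f(f(f(f(0, c), c), c), f(c, c)), c), c)  →  f(f(f(f(f(0, c), c), c), f(c, c)), c)   [R2 at ε]
2. f(f(f(f(f(0, c), c), c), f(c, c)), c)  →  f(f(f(f(0, c), c), c), f(c, c))   [R2 at ε]
3. f(f(f(f(0, c), c), c), f(c, c))  →  f(f(f(0, c), c), f(c, c))   [R2 at 1]
4. f(f(f(0, c), c), f(c, c))  →  f(f(0, c), f(c, c))   [R2 at 1]
5. f(f(0, c), f(c, c))  →  f(0, f(c, c))   [R2 at 1]
6. f(0, f(c, c))  →  f(0, c)   [R2 at 2]
7. f(0, c)  →  0   [R2 at ε]

0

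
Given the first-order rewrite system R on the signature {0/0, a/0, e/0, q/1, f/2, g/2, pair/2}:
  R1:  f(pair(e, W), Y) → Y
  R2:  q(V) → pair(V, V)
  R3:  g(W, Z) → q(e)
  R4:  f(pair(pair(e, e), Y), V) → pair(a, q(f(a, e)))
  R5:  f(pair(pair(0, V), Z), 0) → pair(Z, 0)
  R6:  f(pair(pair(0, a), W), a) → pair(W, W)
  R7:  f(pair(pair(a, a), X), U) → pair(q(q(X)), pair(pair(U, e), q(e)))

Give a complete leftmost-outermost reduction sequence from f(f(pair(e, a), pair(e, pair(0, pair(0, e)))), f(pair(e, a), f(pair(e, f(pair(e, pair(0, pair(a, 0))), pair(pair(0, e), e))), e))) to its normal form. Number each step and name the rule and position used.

e

1. f(f(pair(e, a), pair(e, pair(0, pair(0, e)))), f(pair(e, a), f(pair(e, f(pair(e, pair(0, pair(a, 0))), pair(pair(0, e), e))), e)))  →  f(pair(e, pair(0, pair(0, e))), f(pair(e, a), f(pair(e, f(pair(e, pair(0, pair(a, 0))), pair(pair(0, e), e))), e)))   [R1 at 1]
2. f(pair(e, pair(0, pair(0, e))), f(pair(e, a), f(pair(e, f(pair(e, pair(0, pair(a, 0))), pair(pair(0, e), e))), e)))  →  f(pair(e, a), f(pair(e, f(pair(e, pair(0, pair(a, 0))), pair(pair(0, e), e))), e))   [R1 at ε]
3. f(pair(e, a), f(pair(e, f(pair(e, pair(0, pair(a, 0))), pair(pair(0, e), e))), e))  →  f(pair(e, f(pair(e, pair(0, pair(a, 0))), pair(pair(0, e), e))), e)   [R1 at ε]
4. f(pair(e, f(pair(e, pair(0, pair(a, 0))), pair(pair(0, e), e))), e)  →  e   [R1 at ε]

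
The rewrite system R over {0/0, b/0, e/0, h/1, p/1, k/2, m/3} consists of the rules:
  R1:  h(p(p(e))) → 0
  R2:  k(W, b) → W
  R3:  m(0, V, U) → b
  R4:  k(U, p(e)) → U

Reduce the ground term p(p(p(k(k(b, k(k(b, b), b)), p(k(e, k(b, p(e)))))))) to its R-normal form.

1. p(p(p(k(k(b, k(k(b, b), b)), p(k(e, k(b, p(e))))))))  →  p(p(p(k(k(b, k(b, b)), p(k(e, k(b, p(e))))))))   [R2 at 1.1.1.1.2]
2. p(p(p(k(k(b, k(b, b)), p(k(e, k(b, p(e))))))))  →  p(p(p(k(k(b, b), p(k(e, k(b, p(e))))))))   [R2 at 1.1.1.1.2]
3. p(p(p(k(k(b, b), p(k(e, k(b, p(e))))))))  →  p(p(p(k(b, p(k(e, k(b, p(e))))))))   [R2 at 1.1.1.1]
4. p(p(p(k(b, p(k(e, k(b, p(e))))))))  →  p(p(p(k(b, p(k(e, b))))))   [R4 at 1.1.1.2.1.2]
5. p(p(p(k(b, p(k(e, b))))))  →  p(p(p(k(b, p(e)))))   [R2 at 1.1.1.2.1]
6. p(p(p(k(b, p(e)))))  →  p(p(p(b)))   [R4 at 1.1.1]

p(p(p(b)))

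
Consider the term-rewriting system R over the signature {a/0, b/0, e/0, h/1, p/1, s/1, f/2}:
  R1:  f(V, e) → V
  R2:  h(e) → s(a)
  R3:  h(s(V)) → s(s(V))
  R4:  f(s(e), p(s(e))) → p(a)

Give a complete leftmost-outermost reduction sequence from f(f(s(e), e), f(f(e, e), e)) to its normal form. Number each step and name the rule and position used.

1. f(f(s(e), e), f(f(e, e), e))  →  f(s(e), f(f(e, e), e))   [R1 at 1]
2. f(s(e), f(f(e, e), e))  →  f(s(e), f(e, e))   [R1 at 2]
3. f(s(e), f(e, e))  →  f(s(e), e)   [R1 at 2]
4. f(s(e), e)  →  s(e)   [R1 at ε]

s(e)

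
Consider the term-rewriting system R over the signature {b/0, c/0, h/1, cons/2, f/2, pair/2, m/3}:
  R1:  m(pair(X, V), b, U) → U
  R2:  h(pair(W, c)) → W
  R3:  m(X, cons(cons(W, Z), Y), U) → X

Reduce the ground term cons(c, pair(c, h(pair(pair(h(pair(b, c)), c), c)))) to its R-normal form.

1. cons(c, pair(c, h(pair(pair(h(pair(b, c)), c), c))))  →  cons(c, pair(c, pair(h(pair(b, c)), c)))   [R2 at 2.2]
2. cons(c, pair(c, pair(h(pair(b, c)), c)))  →  cons(c, pair(c, pair(b, c)))   [R2 at 2.2.1]

cons(c, pair(c, pair(b, c)))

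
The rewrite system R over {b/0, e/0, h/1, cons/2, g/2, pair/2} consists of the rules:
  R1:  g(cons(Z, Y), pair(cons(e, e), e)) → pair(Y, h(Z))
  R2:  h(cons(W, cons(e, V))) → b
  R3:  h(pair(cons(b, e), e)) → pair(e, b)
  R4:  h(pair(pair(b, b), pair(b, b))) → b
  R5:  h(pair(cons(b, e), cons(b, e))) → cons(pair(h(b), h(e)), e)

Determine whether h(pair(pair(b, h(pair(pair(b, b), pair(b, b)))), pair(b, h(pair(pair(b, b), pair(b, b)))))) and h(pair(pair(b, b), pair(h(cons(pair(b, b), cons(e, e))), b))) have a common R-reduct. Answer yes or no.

Reduce t₁ = h(pair(pair(b, h(pair(pair(b, b), pair(b, b)))), pair(b, h(pair(pair(b, b), pair(b, b)))))):
1. h(pair(pair(b, h(pair(pair(b, b), pair(b, b)))), pair(b, h(pair(pair(b, b), pair(b, b))))))  →  h(pair(pair(b, b), pair(b, h(pair(pair(b, b), pair(b, b))))))   [R4 at 1.1.2]
2. h(pair(pair(b, b), pair(b, h(pair(pair(b, b), pair(b, b))))))  →  h(pair(pair(b, b), pair(b, b)))   [R4 at 1.2.2]
3. h(pair(pair(b, b), pair(b, b)))  →  b   [R4 at ε]

Reduce t₂ = h(pair(pair(b, b), pair(h(cons(pair(b, b), cons(e, e))), b))):
1. h(pair(pair(b, b), pair(h(cons(pair(b, b), cons(e, e))), b)))  →  h(pair(pair(b, b), pair(b, b)))   [R2 at 1.2.1]
2. h(pair(pair(b, b), pair(b, b)))  →  b   [R4 at ε]

yes — NF(t₁) = b, NF(t₂) = b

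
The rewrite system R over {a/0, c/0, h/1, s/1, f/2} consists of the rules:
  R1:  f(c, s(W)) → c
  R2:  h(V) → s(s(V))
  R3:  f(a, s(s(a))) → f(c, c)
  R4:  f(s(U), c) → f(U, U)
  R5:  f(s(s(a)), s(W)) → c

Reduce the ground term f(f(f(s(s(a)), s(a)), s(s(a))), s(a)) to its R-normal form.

c

1. f(f(f(s(s(a)), s(a)), s(s(a))), s(a))  →  f(f(c, s(s(a))), s(a))   [R5 at 1.1]
2. f(f(c, s(s(a))), s(a))  →  f(c, s(a))   [R1 at 1]
3. f(c, s(a))  →  c   [R1 at ε]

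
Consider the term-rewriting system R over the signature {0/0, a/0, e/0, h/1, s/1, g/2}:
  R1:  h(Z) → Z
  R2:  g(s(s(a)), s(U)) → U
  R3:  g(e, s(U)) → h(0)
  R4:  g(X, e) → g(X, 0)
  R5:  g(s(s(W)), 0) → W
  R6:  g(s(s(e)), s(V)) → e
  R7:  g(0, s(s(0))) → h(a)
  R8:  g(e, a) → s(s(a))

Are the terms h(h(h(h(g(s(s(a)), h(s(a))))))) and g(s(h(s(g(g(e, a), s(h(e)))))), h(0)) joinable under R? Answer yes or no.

no — NF(t₁) = a, NF(t₂) = e

Reduce t₁ = h(h(h(h(g(s(s(a)), h(s(a))))))):
1. h(h(h(h(g(s(s(a)), h(s(a)))))))  →  h(h(h(g(s(s(a)), h(s(a))))))   [R1 at ε]
2. h(h(h(g(s(s(a)), h(s(a))))))  →  h(h(g(s(s(a)), h(s(a)))))   [R1 at ε]
3. h(h(g(s(s(a)), h(s(a)))))  →  h(g(s(s(a)), h(s(a))))   [R1 at ε]
4. h(g(s(s(a)), h(s(a))))  →  g(s(s(a)), h(s(a)))   [R1 at ε]
5. g(s(s(a)), h(s(a)))  →  g(s(s(a)), s(a))   [R1 at 2]
6. g(s(s(a)), s(a))  →  a   [R2 at ε]

Reduce t₂ = g(s(h(s(g(g(e, a), s(h(e)))))), h(0)):
1. g(s(h(s(g(g(e, a), s(h(e)))))), h(0))  →  g(s(s(g(g(e, a), s(h(e))))), h(0))   [R1 at 1.1]
2. g(s(s(g(g(e, a), s(h(e))))), h(0))  →  g(s(s(g(s(s(a)), s(h(e))))), h(0))   [R8 at 1.1.1.1]
3. g(s(s(g(s(s(a)), s(h(e))))), h(0))  →  g(s(s(h(e))), h(0))   [R2 at 1.1.1]
4. g(s(s(h(e))), h(0))  →  g(s(s(e)), h(0))   [R1 at 1.1.1]
5. g(s(s(e)), h(0))  →  g(s(s(e)), 0)   [R1 at 2]
6. g(s(s(e)), 0)  →  e   [R5 at ε]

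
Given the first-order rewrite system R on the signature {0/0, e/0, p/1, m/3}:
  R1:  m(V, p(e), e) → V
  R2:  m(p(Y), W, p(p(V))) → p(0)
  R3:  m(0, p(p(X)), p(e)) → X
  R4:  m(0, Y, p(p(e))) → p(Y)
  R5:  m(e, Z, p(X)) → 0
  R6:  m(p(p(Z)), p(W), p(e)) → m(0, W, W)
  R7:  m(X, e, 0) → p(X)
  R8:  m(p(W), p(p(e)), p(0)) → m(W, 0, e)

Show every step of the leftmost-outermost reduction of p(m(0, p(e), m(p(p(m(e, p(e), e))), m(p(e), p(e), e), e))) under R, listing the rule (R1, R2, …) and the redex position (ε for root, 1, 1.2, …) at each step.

1. p(m(0, p(e), m(p(p(m(e, p(e), e))), m(p(e), p(e), e), e)))  →  p(m(0, p(e), m(p(p(e)), m(p(e), p(e), e), e)))   [R1 at 1.3.1.1.1]
2. p(m(0, p(e), m(p(p(e)), m(p(e), p(e), e), e)))  →  p(m(0, p(e), m(p(p(e)), p(e), e)))   [R1 at 1.3.2]
3. p(m(0, p(e), m(p(p(e)), p(e), e)))  →  p(m(0, p(e), p(p(e))))   [R1 at 1.3]
4. p(m(0, p(e), p(p(e))))  →  p(p(p(e)))   [R4 at 1]

p(p(p(e)))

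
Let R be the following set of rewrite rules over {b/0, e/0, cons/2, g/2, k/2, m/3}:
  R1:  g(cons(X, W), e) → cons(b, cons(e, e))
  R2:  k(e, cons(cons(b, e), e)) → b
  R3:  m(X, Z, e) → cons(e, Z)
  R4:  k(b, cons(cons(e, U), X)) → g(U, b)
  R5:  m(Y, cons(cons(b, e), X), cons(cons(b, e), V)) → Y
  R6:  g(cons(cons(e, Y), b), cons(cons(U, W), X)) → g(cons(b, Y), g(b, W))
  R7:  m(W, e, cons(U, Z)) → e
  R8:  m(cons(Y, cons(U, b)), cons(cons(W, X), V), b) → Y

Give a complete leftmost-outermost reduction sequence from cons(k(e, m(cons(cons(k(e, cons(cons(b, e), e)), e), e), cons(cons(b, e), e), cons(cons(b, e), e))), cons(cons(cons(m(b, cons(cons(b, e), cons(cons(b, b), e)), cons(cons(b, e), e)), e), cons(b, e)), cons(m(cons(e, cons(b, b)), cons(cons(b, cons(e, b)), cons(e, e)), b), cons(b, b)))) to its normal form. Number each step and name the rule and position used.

1. cons(k(e, m(cons(cons(k(e, cons(cons(b, e), e)), e), e), cons(cons(b, e), e), cons(cons(b, e), e))), cons(cons(cons(m(b, cons(cons(b, e), cons(cons(b, b), e)), cons(cons(b, e), e)), e), cons(b, e)), cons(m(cons(e, cons(b, b)), cons(cons(b, cons(e, b)), cons(e, e)), b), cons(b, b))))  →  cons(k(e, cons(cons(k(e, cons(cons(b, e), e)), e), e)), cons(cons(cons(m(b, cons(cons(b, e), cons(cons(b, b), e)), cons(cons(b, e), e)), e), cons(b, e)), cons(m(cons(e, cons(b, b)), cons(cons(b, cons(e, b)), cons(e, e)), b), cons(b, b))))   [R5 at 1.2]
2. cons(k(e, cons(cons(k(e, cons(cons(b, e), e)), e), e)), cons(cons(cons(m(b, cons(cons(b, e), cons(cons(b, b), e)), cons(cons(b, e), e)), e), cons(b, e)), cons(m(cons(e, cons(b, b)), cons(cons(b, cons(e, b)), cons(e, e)), b), cons(b, b))))  →  cons(k(e, cons(cons(b, e), e)), cons(cons(cons(m(b, cons(cons(b, e), cons(cons(b, b), e)), cons(cons(b, e), e)), e), cons(b, e)), cons(m(cons(e, cons(b, b)), cons(cons(b, cons(e, b)), cons(e, e)), b), cons(b, b))))   [R2 at 1.2.1.1]
3. cons(k(e, cons(cons(b, e), e)), cons(cons(cons(m(b, cons(cons(b, e), cons(cons(b, b), e)), cons(cons(b, e), e)), e), cons(b, e)), cons(m(cons(e, cons(b, b)), cons(cons(b, cons(e, b)), cons(e, e)), b), cons(b, b))))  →  cons(b, cons(cons(cons(m(b, cons(cons(b, e), cons(cons(b, b), e)), cons(cons(b, e), e)), e), cons(b, e)), cons(m(cons(e, cons(b, b)), cons(cons(b, cons(e, b)), cons(e, e)), b), cons(b, b))))   [R2 at 1]
4. cons(b, cons(cons(cons(m(b, cons(cons(b, e), cons(cons(b, b), e)), cons(cons(b, e), e)), e), cons(b, e)), cons(m(cons(e, cons(b, b)), cons(cons(b, cons(e, b)), cons(e, e)), b), cons(b, b))))  →  cons(b, cons(cons(cons(b, e), cons(b, e)), cons(m(cons(e, cons(b, b)), cons(cons(b, cons(e, b)), cons(e, e)), b), cons(b, b))))   [R5 at 2.1.1.1]
5. cons(b, cons(cons(cons(b, e), cons(b, e)), cons(m(cons(e, cons(b, b)), cons(cons(b, cons(e, b)), cons(e, e)), b), cons(b, b))))  →  cons(b, cons(cons(cons(b, e), cons(b, e)), cons(e, cons(b, b))))   [R8 at 2.2.1]

cons(b, cons(cons(cons(b, e), cons(b, e)), cons(e, cons(b, b))))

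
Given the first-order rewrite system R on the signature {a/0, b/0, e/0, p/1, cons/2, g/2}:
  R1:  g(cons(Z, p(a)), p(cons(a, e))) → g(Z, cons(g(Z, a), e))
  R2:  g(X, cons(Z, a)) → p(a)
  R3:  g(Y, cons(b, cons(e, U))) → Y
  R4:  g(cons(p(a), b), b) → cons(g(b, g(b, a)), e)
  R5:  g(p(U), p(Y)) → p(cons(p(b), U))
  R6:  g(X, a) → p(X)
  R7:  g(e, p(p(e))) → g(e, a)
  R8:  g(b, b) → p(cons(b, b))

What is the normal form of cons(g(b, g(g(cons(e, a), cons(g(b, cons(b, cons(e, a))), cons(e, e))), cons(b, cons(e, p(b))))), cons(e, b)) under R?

1. cons(g(b, g(g(cons(e, a), cons(g(b, cons(b, cons(e, a))), cons(e, e))), cons(b, cons(e, p(b))))), cons(e, b))  →  cons(g(b, g(cons(e, a), cons(g(b, cons(b, cons(e, a))), cons(e, e)))), cons(e, b))   [R3 at 1.2]
2. cons(g(b, g(cons(e, a), cons(g(b, cons(b, cons(e, a))), cons(e, e)))), cons(e, b))  →  cons(g(b, g(cons(e, a), cons(b, cons(e, e)))), cons(e, b))   [R3 at 1.2.2.1]
3. cons(g(b, g(cons(e, a), cons(b, cons(e, e)))), cons(e, b))  →  cons(g(b, cons(e, a)), cons(e, b))   [R3 at 1.2]
4. cons(g(b, cons(e, a)), cons(e, b))  →  cons(p(a), cons(e, b))   [R2 at 1]

cons(p(a), cons(e, b))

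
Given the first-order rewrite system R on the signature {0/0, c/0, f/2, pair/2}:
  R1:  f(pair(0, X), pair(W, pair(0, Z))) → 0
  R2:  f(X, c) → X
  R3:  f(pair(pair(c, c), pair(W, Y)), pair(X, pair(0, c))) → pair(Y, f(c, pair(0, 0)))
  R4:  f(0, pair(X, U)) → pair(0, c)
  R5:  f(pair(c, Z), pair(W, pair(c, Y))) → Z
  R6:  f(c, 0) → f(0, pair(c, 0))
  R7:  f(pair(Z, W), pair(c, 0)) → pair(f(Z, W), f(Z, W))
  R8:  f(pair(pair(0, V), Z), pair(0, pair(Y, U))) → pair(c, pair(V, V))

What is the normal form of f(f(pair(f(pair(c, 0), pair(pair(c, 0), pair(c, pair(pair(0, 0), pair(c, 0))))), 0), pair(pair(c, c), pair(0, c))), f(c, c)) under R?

1. f(f(pair(f(pair(c, 0), pair(pair(c, 0), pair(c, pair(pair(0, 0), pair(c, 0))))), 0), pair(pair(c, c), pair(0, c))), f(c, c))  →  f(f(pair(0, 0), pair(pair(c, c), pair(0, c))), f(c, c))   [R5 at 1.1.1]
2. f(f(pair(0, 0), pair(pair(c, c), pair(0, c))), f(c, c))  →  f(0, f(c, c))   [R1 at 1]
3. f(0, f(c, c))  →  f(0, c)   [R2 at 2]
4. f(0, c)  →  0   [R2 at ε]

0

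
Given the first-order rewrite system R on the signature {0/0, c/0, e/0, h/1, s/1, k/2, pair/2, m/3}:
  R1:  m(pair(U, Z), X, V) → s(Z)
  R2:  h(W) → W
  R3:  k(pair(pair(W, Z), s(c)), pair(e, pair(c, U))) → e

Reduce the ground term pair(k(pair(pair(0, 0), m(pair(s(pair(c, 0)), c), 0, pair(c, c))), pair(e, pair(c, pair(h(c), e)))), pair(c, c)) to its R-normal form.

pair(e, pair(c, c))

1. pair(k(pair(pair(0, 0), m(pair(s(pair(c, 0)), c), 0, pair(c, c))), pair(e, pair(c, pair(h(c), e)))), pair(c, c))  →  pair(k(pair(pair(0, 0), s(c)), pair(e, pair(c, pair(h(c), e)))), pair(c, c))   [R1 at 1.1.2]
2. pair(k(pair(pair(0, 0), s(c)), pair(e, pair(c, pair(h(c), e)))), pair(c, c))  →  pair(e, pair(c, c))   [R3 at 1]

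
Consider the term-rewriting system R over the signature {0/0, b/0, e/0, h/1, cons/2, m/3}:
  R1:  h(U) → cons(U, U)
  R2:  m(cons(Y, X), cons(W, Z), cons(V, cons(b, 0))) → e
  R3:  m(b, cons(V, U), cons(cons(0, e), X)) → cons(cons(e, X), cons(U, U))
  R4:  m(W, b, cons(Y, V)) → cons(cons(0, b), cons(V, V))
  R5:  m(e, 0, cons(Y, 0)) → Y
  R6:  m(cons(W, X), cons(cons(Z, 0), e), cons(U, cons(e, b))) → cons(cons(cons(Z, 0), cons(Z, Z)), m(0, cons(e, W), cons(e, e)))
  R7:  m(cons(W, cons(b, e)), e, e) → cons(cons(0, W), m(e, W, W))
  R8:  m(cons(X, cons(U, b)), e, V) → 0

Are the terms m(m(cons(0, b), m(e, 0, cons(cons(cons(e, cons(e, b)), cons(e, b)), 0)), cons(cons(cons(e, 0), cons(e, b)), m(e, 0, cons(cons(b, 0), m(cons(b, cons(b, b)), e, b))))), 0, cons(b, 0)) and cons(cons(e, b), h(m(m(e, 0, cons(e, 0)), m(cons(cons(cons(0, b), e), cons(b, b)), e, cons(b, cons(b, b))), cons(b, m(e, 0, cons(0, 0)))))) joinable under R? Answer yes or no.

Reduce t₁ = m(m(cons(0, b), m(e, 0, cons(cons(cons(e, cons(e, b)), cons(e, b)), 0)), cons(cons(cons(e, 0), cons(e, b)), m(e, 0, cons(cons(b, 0), m(cons(b, cons(b, b)), e, b))))), 0, cons(b, 0)):
1. m(m(cons(0, b), m(e, 0, cons(cons(cons(e, cons(e, b)), cons(e, b)), 0)), cons(cons(cons(e, 0), cons(e, b)), m(e, 0, cons(cons(b, 0), m(cons(b, cons(b, b)), e, b))))), 0, cons(b, 0))  →  m(m(cons(0, b), cons(cons(e, cons(e, b)), cons(e, b)), cons(cons(cons(e, 0), cons(e, b)), m(e, 0, cons(cons(b, 0), m(cons(b, cons(b, b)), e, b))))), 0, cons(b, 0))   [R5 at 1.2]
2. m(m(cons(0, b), cons(cons(e, cons(e, b)), cons(e, b)), cons(cons(cons(e, 0), cons(e, b)), m(e, 0, cons(cons(b, 0), m(cons(b, cons(b, b)), e, b))))), 0, cons(b, 0))  →  m(m(cons(0, b), cons(cons(e, cons(e, b)), cons(e, b)), cons(cons(cons(e, 0), cons(e, b)), m(e, 0, cons(cons(b, 0), 0)))), 0, cons(b, 0))   [R8 at 1.3.2.3.2]
3. m(m(cons(0, b), cons(cons(e, cons(e, b)), cons(e, b)), cons(cons(cons(e, 0), cons(e, b)), m(e, 0, cons(cons(b, 0), 0)))), 0, cons(b, 0))  →  m(m(cons(0, b), cons(cons(e, cons(e, b)), cons(e, b)), cons(cons(cons(e, 0), cons(e, b)), cons(b, 0))), 0, cons(b, 0))   [R5 at 1.3.2]
4. m(m(cons(0, b), cons(cons(e, cons(e, b)), cons(e, b)), cons(cons(cons(e, 0), cons(e, b)), cons(b, 0))), 0, cons(b, 0))  →  m(e, 0, cons(b, 0))   [R2 at 1]
5. m(e, 0, cons(b, 0))  →  b   [R5 at ε]

Reduce t₂ = cons(cons(e, b), h(m(m(e, 0, cons(e, 0)), m(cons(cons(cons(0, b), e), cons(b, b)), e, cons(b, cons(b, b))), cons(b, m(e, 0, cons(0, 0)))))):
1. cons(cons(e, b), h(m(m(e, 0, cons(e, 0)), m(cons(cons(cons(0, b), e), cons(b, b)), e, cons(b, cons(b, b))), cons(b, m(e, 0, cons(0, 0))))))  →  cons(cons(e, b), cons(m(m(e, 0, cons(e, 0)), m(cons(cons(cons(0, b), e), cons(b, b)), e, cons(b, cons(b, b))), cons(b, m(e, 0, cons(0, 0)))), m(m(e, 0, cons(e, 0)), m(cons(cons(cons(0, b), e), cons(b, b)), e, cons(b, cons(b, b))), cons(b, m(e, 0, cons(0, 0))))))   [R1 at 2]
2. cons(cons(e, b), cons(m(m(e, 0, cons(e, 0)), m(cons(cons(cons(0, b), e), cons(b, b)), e, cons(b, cons(b, b))), cons(b, m(e, 0, cons(0, 0)))), m(m(e, 0, cons(e, 0)), m(cons(cons(cons(0, b), e), cons(b, b)), e, cons(b, cons(b, b))), cons(b, m(e, 0, cons(0, 0))))))  →  cons(cons(e, b), cons(m(e, m(cons(cons(cons(0, b), e), cons(b, b)), e, cons(b, cons(b, b))), cons(b, m(e, 0, cons(0, 0)))), m(m(e, 0, cons(e, 0)), m(cons(cons(cons(0, b), e), cons(b, b)), e, cons(b, cons(b, b))), cons(b, m(e, 0, cons(0, 0))))))   [R5 at 2.1.1]
3. cons(cons(e, b), cons(m(e, m(cons(cons(cons(0, b), e), cons(b, b)), e, cons(b, cons(b, b))), cons(b, m(e, 0, cons(0, 0)))), m(m(e, 0, cons(e, 0)), m(cons(cons(cons(0, b), e), cons(b, b)), e, cons(b, cons(b, b))), cons(b, m(e, 0, cons(0, 0))))))  →  cons(cons(e, b), cons(m(e, 0, cons(b, m(e, 0, cons(0, 0)))), m(m(e, 0, cons(e, 0)), m(cons(cons(cons(0, b), e), cons(b, b)), e, cons(b, cons(b, b))), cons(b, m(e, 0, cons(0, 0))))))   [R8 at 2.1.2]
4. cons(cons(e, b), cons(m(e, 0, cons(b, m(e, 0, cons(0, 0)))), m(m(e, 0, cons(e, 0)), m(cons(cons(cons(0, b), e), cons(b, b)), e, cons(b, cons(b, b))), cons(b, m(e, 0, cons(0, 0))))))  →  cons(cons(e, b), cons(m(e, 0, cons(b, 0)), m(m(e, 0, cons(e, 0)), m(cons(cons(cons(0, b), e), cons(b, b)), e, cons(b, cons(b, b))), cons(b, m(e, 0, cons(0, 0))))))   [R5 at 2.1.3.2]
5. cons(cons(e, b), cons(m(e, 0, cons(b, 0)), m(m(e, 0, cons(e, 0)), m(cons(cons(cons(0, b), e), cons(b, b)), e, cons(b, cons(b, b))), cons(b, m(e, 0, cons(0, 0))))))  →  cons(cons(e, b), cons(b, m(m(e, 0, cons(e, 0)), m(cons(cons(cons(0, b), e), cons(b, b)), e, cons(b, cons(b, b))), cons(b, m(e, 0, cons(0, 0))))))   [R5 at 2.1]
6. cons(cons(e, b), cons(b, m(m(e, 0, cons(e, 0)), m(cons(cons(cons(0, b), e), cons(b, b)), e, cons(b, cons(b, b))), cons(b, m(e, 0, cons(0, 0))))))  →  cons(cons(e, b), cons(b, m(e, m(cons(cons(cons(0, b), e), cons(b, b)), e, cons(b, cons(b, b))), cons(b, m(e, 0, cons(0, 0))))))   [R5 at 2.2.1]
7. cons(cons(e, b), cons(b, m(e, m(cons(cons(cons(0, b), e), cons(b, b)), e, cons(b, cons(b, b))), cons(b, m(e, 0, cons(0, 0))))))  →  cons(cons(e, b), cons(b, m(e, 0, cons(b, m(e, 0, cons(0, 0))))))   [R8 at 2.2.2]
8. cons(cons(e, b), cons(b, m(e, 0, cons(b, m(e, 0, cons(0, 0))))))  →  cons(cons(e, b), cons(b, m(e, 0, cons(b, 0))))   [R5 at 2.2.3.2]
9. cons(cons(e, b), cons(b, m(e, 0, cons(b, 0))))  →  cons(cons(e, b), cons(b, b))   [R5 at 2.2]

no — NF(t₁) = b, NF(t₂) = cons(cons(e, b), cons(b, b))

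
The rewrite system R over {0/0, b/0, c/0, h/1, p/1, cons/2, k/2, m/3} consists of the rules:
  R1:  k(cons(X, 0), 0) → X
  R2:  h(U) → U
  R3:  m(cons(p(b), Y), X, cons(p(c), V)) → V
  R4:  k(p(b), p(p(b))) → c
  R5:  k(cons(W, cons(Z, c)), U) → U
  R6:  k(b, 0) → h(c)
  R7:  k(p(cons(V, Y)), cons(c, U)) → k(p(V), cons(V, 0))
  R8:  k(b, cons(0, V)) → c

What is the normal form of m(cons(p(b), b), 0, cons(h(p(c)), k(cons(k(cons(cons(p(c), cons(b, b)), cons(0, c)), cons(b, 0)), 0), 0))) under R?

1. m(cons(p(b), b), 0, cons(h(p(c)), k(cons(k(cons(cons(p(c), cons(b, b)), cons(0, c)), cons(b, 0)), 0), 0)))  →  m(cons(p(b), b), 0, cons(p(c), k(cons(k(cons(cons(p(c), cons(b, b)), cons(0, c)), cons(b, 0)), 0), 0)))   [R2 at 3.1]
2. m(cons(p(b), b), 0, cons(p(c), k(cons(k(cons(cons(p(c), cons(b, b)), cons(0, c)), cons(b, 0)), 0), 0)))  →  k(cons(k(cons(cons(p(c), cons(b, b)), cons(0, c)), cons(b, 0)), 0), 0)   [R3 at ε]
3. k(cons(k(cons(cons(p(c), cons(b, b)), cons(0, c)), cons(b, 0)), 0), 0)  →  k(cons(cons(p(c), cons(b, b)), cons(0, c)), cons(b, 0))   [R1 at ε]
4. k(cons(cons(p(c), cons(b, b)), cons(0, c)), cons(b, 0))  →  cons(b, 0)   [R5 at ε]

cons(b, 0)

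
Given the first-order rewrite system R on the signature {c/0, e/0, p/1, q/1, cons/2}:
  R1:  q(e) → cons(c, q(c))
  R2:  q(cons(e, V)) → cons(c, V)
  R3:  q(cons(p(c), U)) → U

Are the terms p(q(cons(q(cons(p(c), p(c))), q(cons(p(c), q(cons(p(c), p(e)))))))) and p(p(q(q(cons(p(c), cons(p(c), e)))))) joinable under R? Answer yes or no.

yes — NF(t₁) = p(p(e)), NF(t₂) = p(p(e))

Reduce t₁ = p(q(cons(q(cons(p(c), p(c))), q(cons(p(c), q(cons(p(c), p(e)))))))):
1. p(q(cons(q(cons(p(c), p(c))), q(cons(p(c), q(cons(p(c), p(e))))))))  →  p(q(cons(p(c), q(cons(p(c), q(cons(p(c), p(e))))))))   [R3 at 1.1.1]
2. p(q(cons(p(c), q(cons(p(c), q(cons(p(c), p(e))))))))  →  p(q(cons(p(c), q(cons(p(c), p(e))))))   [R3 at 1]
3. p(q(cons(p(c), q(cons(p(c), p(e))))))  →  p(q(cons(p(c), p(e))))   [R3 at 1]
4. p(q(cons(p(c), p(e))))  →  p(p(e))   [R3 at 1]

Reduce t₂ = p(p(q(q(cons(p(c), cons(p(c), e)))))):
1. p(p(q(q(cons(p(c), cons(p(c), e))))))  →  p(p(q(cons(p(c), e))))   [R3 at 1.1.1]
2. p(p(q(cons(p(c), e))))  →  p(p(e))   [R3 at 1.1]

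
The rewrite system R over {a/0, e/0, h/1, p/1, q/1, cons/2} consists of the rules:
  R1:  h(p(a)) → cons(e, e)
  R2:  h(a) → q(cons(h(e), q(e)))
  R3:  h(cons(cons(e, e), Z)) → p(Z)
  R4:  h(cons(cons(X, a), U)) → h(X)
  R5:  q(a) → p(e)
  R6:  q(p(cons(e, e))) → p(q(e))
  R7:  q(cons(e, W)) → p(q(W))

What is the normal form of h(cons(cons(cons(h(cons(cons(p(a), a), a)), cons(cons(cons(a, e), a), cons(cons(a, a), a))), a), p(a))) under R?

p(cons(cons(cons(a, e), a), cons(cons(a, a), a)))

1. h(cons(cons(cons(h(cons(cons(p(a), a), a)), cons(cons(cons(a, e), a), cons(cons(a, a), a))), a), p(a)))  →  h(cons(h(cons(cons(p(a), a), a)), cons(cons(cons(a, e), a), cons(cons(a, a), a))))   [R4 at ε]
2. h(cons(h(cons(cons(p(a), a), a)), cons(cons(cons(a, e), a), cons(cons(a, a), a))))  →  h(cons(h(p(a)), cons(cons(cons(a, e), a), cons(cons(a, a), a))))   [R4 at 1.1]
3. h(cons(h(p(a)), cons(cons(cons(a, e), a), cons(cons(a, a), a))))  →  h(cons(cons(e, e), cons(cons(cons(a, e), a), cons(cons(a, a), a))))   [R1 at 1.1]
4. h(cons(cons(e, e), cons(cons(cons(a, e), a), cons(cons(a, a), a))))  →  p(cons(cons(cons(a, e), a), cons(cons(a, a), a)))   [R3 at ε]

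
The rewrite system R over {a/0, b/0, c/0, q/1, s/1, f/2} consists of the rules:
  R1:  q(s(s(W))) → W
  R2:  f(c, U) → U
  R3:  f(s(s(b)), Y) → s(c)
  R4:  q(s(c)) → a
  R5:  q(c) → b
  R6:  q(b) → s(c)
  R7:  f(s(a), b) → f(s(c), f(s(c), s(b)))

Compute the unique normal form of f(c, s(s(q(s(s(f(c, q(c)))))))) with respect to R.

s(s(b))

1. f(c, s(s(q(s(s(f(c, q(c))))))))  →  s(s(q(s(s(f(c, q(c)))))))   [R2 at ε]
2. s(s(q(s(s(f(c, q(c)))))))  →  s(s(f(c, q(c))))   [R1 at 1.1]
3. s(s(f(c, q(c))))  →  s(s(q(c)))   [R2 at 1.1]
4. s(s(q(c)))  →  s(s(b))   [R5 at 1.1]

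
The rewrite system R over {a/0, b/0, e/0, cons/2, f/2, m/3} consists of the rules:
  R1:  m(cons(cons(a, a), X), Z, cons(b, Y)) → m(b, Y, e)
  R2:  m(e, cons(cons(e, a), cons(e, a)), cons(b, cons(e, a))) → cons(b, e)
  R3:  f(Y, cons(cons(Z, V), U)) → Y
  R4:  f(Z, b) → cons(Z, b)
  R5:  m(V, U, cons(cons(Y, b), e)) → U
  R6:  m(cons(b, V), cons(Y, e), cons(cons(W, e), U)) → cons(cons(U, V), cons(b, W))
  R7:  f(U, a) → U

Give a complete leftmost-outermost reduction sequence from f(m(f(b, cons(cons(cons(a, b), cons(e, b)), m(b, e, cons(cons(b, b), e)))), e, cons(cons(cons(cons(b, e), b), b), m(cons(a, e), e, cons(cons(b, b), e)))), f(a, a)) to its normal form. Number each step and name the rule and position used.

e

1. f(m(f(b, cons(cons(cons(a, b), cons(e, b)), m(b, e, cons(cons(b, b), e)))), e, cons(cons(cons(cons(b, e), b), b), m(cons(a, e), e, cons(cons(b, b), e)))), f(a, a))  →  f(m(b, e, cons(cons(cons(cons(b, e), b), b), m(cons(a, e), e, cons(cons(b, b), e)))), f(a, a))   [R3 at 1.1]
2. f(m(b, e, cons(cons(cons(cons(b, e), b), b), m(cons(a, e), e, cons(cons(b, b), e)))), f(a, a))  →  f(m(b, e, cons(cons(cons(cons(b, e), b), b), e)), f(a, a))   [R5 at 1.3.2]
3. f(m(b, e, cons(cons(cons(cons(b, e), b), b), e)), f(a, a))  →  f(e, f(a, a))   [R5 at 1]
4. f(e, f(a, a))  →  f(e, a)   [R7 at 2]
5. f(e, a)  →  e   [R7 at ε]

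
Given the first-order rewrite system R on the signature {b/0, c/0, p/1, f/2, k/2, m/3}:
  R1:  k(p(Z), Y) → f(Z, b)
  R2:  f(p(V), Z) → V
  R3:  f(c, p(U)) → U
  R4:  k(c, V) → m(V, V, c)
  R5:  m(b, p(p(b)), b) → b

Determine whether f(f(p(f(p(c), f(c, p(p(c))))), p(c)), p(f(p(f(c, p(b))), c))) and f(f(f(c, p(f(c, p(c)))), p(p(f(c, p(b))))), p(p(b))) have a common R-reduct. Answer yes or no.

Reduce t₁ = f(f(p(f(p(c), f(c, p(p(c))))), p(c)), p(f(p(f(c, p(b))), c))):
1. f(f(p(f(p(c), f(c, p(p(c))))), p(c)), p(f(p(f(c, p(b))), c)))  →  f(f(p(c), f(c, p(p(c)))), p(f(p(f(c, p(b))), c)))   [R2 at 1]
2. f(f(p(c), f(c, p(p(c)))), p(f(p(f(c, p(b))), c)))  →  f(c, p(f(p(f(c, p(b))), c)))   [R2 at 1]
3. f(c, p(f(p(f(c, p(b))), c)))  →  f(p(f(c, p(b))), c)   [R3 at ε]
4. f(p(f(c, p(b))), c)  →  f(c, p(b))   [R2 at ε]
5. f(c, p(b))  →  b   [R3 at ε]

Reduce t₂ = f(f(f(c, p(f(c, p(c)))), p(p(f(c, p(b))))), p(p(b))):
1. f(f(f(c, p(f(c, p(c)))), p(p(f(c, p(b))))), p(p(b)))  →  f(f(f(c, p(c)), p(p(f(c, p(b))))), p(p(b)))   [R3 at 1.1]
2. f(f(f(c, p(c)), p(p(f(c, p(b))))), p(p(b)))  →  f(f(c, p(p(f(c, p(b))))), p(p(b)))   [R3 at 1.1]
3. f(f(c, p(p(f(c, p(b))))), p(p(b)))  →  f(p(f(c, p(b))), p(p(b)))   [R3 at 1]
4. f(p(f(c, p(b))), p(p(b)))  →  f(c, p(b))   [R2 at ε]
5. f(c, p(b))  →  b   [R3 at ε]

yes — NF(t₁) = b, NF(t₂) = b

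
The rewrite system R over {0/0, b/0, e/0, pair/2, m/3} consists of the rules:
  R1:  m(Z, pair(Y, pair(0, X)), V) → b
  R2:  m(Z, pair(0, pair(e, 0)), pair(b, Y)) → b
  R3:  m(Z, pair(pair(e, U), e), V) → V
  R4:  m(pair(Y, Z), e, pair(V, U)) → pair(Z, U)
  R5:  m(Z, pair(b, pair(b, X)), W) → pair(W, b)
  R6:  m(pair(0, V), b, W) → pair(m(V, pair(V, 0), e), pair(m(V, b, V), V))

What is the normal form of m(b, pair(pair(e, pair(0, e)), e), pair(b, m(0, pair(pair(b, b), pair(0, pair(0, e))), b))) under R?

1. m(b, pair(pair(e, pair(0, e)), e), pair(b, m(0, pair(pair(b, b), pair(0, pair(0, e))), b)))  →  pair(b, m(0, pair(pair(b, b), pair(0, pair(0, e))), b))   [R3 at ε]
2. pair(b, m(0, pair(pair(b, b), pair(0, pair(0, e))), b))  →  pair(b, b)   [R1 at 2]

pair(b, b)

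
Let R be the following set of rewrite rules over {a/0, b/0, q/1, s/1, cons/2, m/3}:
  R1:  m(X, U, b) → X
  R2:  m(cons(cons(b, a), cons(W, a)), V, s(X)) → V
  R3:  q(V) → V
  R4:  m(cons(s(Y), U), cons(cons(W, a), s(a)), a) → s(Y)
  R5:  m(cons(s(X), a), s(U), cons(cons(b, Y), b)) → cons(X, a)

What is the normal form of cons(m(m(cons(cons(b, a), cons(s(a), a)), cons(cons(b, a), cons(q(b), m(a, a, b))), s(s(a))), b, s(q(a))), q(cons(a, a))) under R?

cons(b, cons(a, a))

1. cons(m(m(cons(cons(b, a), cons(s(a), a)), cons(cons(b, a), cons(q(b), m(a, a, b))), s(s(a))), b, s(q(a))), q(cons(a, a)))  →  cons(m(cons(cons(b, a), cons(q(b), m(a, a, b))), b, s(q(a))), q(cons(a, a)))   [R2 at 1.1]
2. cons(m(cons(cons(b, a), cons(q(b), m(a, a, b))), b, s(q(a))), q(cons(a, a)))  →  cons(m(cons(cons(b, a), cons(b, m(a, a, b))), b, s(q(a))), q(cons(a, a)))   [R3 at 1.1.2.1]
3. cons(m(cons(cons(b, a), cons(b, m(a, a, b))), b, s(q(a))), q(cons(a, a)))  →  cons(m(cons(cons(b, a), cons(b, a)), b, s(q(a))), q(cons(a, a)))   [R1 at 1.1.2.2]
4. cons(m(cons(cons(b, a), cons(b, a)), b, s(q(a))), q(cons(a, a)))  →  cons(b, q(cons(a, a)))   [R2 at 1]
5. cons(b, q(cons(a, a)))  →  cons(b, cons(a, a))   [R3 at 2]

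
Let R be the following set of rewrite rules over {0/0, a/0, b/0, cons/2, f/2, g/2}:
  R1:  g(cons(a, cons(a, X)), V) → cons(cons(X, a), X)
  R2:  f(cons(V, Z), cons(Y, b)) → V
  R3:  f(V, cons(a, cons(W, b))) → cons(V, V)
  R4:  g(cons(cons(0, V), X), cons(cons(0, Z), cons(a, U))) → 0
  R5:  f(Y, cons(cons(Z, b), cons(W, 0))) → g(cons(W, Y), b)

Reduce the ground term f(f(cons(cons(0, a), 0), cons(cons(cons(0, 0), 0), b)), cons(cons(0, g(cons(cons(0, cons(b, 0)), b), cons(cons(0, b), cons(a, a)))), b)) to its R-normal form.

0

1. f(f(cons(cons(0, a), 0), cons(cons(cons(0, 0), 0), b)), cons(cons(0, g(cons(cons(0, cons(b, 0)), b), cons(cons(0, b), cons(a, a)))), b))  →  f(cons(0, a), cons(cons(0, g(cons(cons(0, cons(b, 0)), b), cons(cons(0, b), cons(a, a)))), b))   [R2 at 1]
2. f(cons(0, a), cons(cons(0, g(cons(cons(0, cons(b, 0)), b), cons(cons(0, b), cons(a, a)))), b))  →  0   [R2 at ε]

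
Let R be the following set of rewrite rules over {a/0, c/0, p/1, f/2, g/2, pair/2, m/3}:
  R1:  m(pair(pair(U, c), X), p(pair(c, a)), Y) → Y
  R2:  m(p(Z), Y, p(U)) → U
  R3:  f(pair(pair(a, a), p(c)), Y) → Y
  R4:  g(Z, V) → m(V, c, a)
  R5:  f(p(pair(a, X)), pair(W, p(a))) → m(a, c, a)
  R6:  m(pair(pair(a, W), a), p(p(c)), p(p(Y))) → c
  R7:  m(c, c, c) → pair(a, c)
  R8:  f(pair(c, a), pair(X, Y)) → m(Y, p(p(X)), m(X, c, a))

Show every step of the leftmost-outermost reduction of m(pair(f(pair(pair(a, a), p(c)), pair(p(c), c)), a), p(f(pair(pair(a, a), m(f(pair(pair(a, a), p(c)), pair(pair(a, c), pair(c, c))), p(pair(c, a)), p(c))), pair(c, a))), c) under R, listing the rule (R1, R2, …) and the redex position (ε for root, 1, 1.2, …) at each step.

c

1. m(pair(f(pair(pair(a, a), p(c)), pair(p(c), c)), a), p(f(pair(pair(a, a), m(f(pair(pair(a, a), p(c)), pair(pair(a, c), pair(c, c))), p(pair(c, a)), p(c))), pair(c, a))), c)  →  m(pair(pair(p(c), c), a), p(f(pair(pair(a, a), m(f(pair(pair(a, a), p(c)), pair(pair(a, c), pair(c, c))), p(pair(c, a)), p(c))), pair(c, a))), c)   [R3 at 1.1]
2. m(pair(pair(p(c), c), a), p(f(pair(pair(a, a), m(f(pair(pair(a, a), p(c)), pair(pair(a, c), pair(c, c))), p(pair(c, a)), p(c))), pair(c, a))), c)  →  m(pair(pair(p(c), c), a), p(f(pair(pair(a, a), m(pair(pair(a, c), pair(c, c)), p(pair(c, a)), p(c))), pair(c, a))), c)   [R3 at 2.1.1.2.1]
3. m(pair(pair(p(c), c), a), p(f(pair(pair(a, a), m(pair(pair(a, c), pair(c, c)), p(pair(c, a)), p(c))), pair(c, a))), c)  →  m(pair(pair(p(c), c), a), p(f(pair(pair(a, a), p(c)), pair(c, a))), c)   [R1 at 2.1.1.2]
4. m(pair(pair(p(c), c), a), p(f(pair(pair(a, a), p(c)), pair(c, a))), c)  →  m(pair(pair(p(c), c), a), p(pair(c, a)), c)   [R3 at 2.1]
5. m(pair(pair(p(c), c), a), p(pair(c, a)), c)  →  c   [R1 at ε]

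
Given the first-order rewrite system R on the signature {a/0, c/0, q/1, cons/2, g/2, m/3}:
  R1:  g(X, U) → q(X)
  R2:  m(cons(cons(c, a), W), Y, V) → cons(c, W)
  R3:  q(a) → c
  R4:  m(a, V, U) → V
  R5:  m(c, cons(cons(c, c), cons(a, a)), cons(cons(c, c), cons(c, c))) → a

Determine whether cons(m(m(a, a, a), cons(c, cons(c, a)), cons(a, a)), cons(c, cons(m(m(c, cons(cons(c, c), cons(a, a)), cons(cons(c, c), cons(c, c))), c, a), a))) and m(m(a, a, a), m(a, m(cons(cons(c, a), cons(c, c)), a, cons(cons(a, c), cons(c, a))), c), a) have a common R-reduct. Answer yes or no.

no — NF(t₁) = cons(cons(c, cons(c, a)), cons(c, cons(c, a))), NF(t₂) = cons(c, cons(c, c))

Reduce t₁ = cons(m(m(a, a, a), cons(c, cons(c, a)), cons(a, a)), cons(c, cons(m(m(c, cons(cons(c, c), cons(a, a)), cons(cons(c, c), cons(c, c))), c, a), a))):
1. cons(m(m(a, a, a), cons(c, cons(c, a)), cons(a, a)), cons(c, cons(m(m(c, cons(cons(c, c), cons(a, a)), cons(cons(c, c), cons(c, c))), c, a), a)))  →  cons(m(a, cons(c, cons(c, a)), cons(a, a)), cons(c, cons(m(m(c, cons(cons(c, c), cons(a, a)), cons(cons(c, c), cons(c, c))), c, a), a)))   [R4 at 1.1]
2. cons(m(a, cons(c, cons(c, a)), cons(a, a)), cons(c, cons(m(m(c, cons(cons(c, c), cons(a, a)), cons(cons(c, c), cons(c, c))), c, a), a)))  →  cons(cons(c, cons(c, a)), cons(c, cons(m(m(c, cons(cons(c, c), cons(a, a)), cons(cons(c, c), cons(c, c))), c, a), a)))   [R4 at 1]
3. cons(cons(c, cons(c, a)), cons(c, cons(m(m(c, cons(cons(c, c), cons(a, a)), cons(cons(c, c), cons(c, c))), c, a), a)))  →  cons(cons(c, cons(c, a)), cons(c, cons(m(a, c, a), a)))   [R5 at 2.2.1.1]
4. cons(cons(c, cons(c, a)), cons(c, cons(m(a, c, a), a)))  →  cons(cons(c, cons(c, a)), cons(c, cons(c, a)))   [R4 at 2.2.1]

Reduce t₂ = m(m(a, a, a), m(a, m(cons(cons(c, a), cons(c, c)), a, cons(cons(a, c), cons(c, a))), c), a):
1. m(m(a, a, a), m(a, m(cons(cons(c, a), cons(c, c)), a, cons(cons(a, c), cons(c, a))), c), a)  →  m(a, m(a, m(cons(cons(c, a), cons(c, c)), a, cons(cons(a, c), cons(c, a))), c), a)   [R4 at 1]
2. m(a, m(a, m(cons(cons(c, a), cons(c, c)), a, cons(cons(a, c), cons(c, a))), c), a)  →  m(a, m(cons(cons(c, a), cons(c, c)), a, cons(cons(a, c), cons(c, a))), c)   [R4 at ε]
3. m(a, m(cons(cons(c, a), cons(c, c)), a, cons(cons(a, c), cons(c, a))), c)  →  m(cons(cons(c, a), cons(c, c)), a, cons(cons(a, c), cons(c, a)))   [R4 at ε]
4. m(cons(cons(c, a), cons(c, c)), a, cons(cons(a, c), cons(c, a)))  →  cons(c, cons(c, c))   [R2 at ε]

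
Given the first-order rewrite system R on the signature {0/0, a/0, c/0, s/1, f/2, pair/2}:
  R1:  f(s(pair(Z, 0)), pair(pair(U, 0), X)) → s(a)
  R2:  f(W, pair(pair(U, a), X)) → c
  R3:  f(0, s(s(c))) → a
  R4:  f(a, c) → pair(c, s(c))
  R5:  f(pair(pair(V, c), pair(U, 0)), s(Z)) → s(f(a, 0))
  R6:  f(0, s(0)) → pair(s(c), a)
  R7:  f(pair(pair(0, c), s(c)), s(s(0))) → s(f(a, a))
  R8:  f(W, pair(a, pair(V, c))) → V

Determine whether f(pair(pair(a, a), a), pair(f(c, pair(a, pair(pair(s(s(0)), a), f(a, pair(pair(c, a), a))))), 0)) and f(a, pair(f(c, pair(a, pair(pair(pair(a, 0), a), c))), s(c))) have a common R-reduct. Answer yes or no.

yes — NF(t₁) = c, NF(t₂) = c

Reduce t₁ = f(pair(pair(a, a), a), pair(f(c, pair(a, pair(pair(s(s(0)), a), f(a, pair(pair(c, a), a))))), 0)):
1. f(pair(pair(a, a), a), pair(f(c, pair(a, pair(pair(s(s(0)), a), f(a, pair(pair(c, a), a))))), 0))  →  f(pair(pair(a, a), a), pair(f(c, pair(a, pair(pair(s(s(0)), a), c))), 0))   [R2 at 2.1.2.2.2]
2. f(pair(pair(a, a), a), pair(f(c, pair(a, pair(pair(s(s(0)), a), c))), 0))  →  f(pair(pair(a, a), a), pair(pair(s(s(0)), a), 0))   [R8 at 2.1]
3. f(pair(pair(a, a), a), pair(pair(s(s(0)), a), 0))  →  c   [R2 at ε]

Reduce t₂ = f(a, pair(f(c, pair(a, pair(pair(pair(a, 0), a), c))), s(c))):
1. f(a, pair(f(c, pair(a, pair(pair(pair(a, 0), a), c))), s(c)))  →  f(a, pair(pair(pair(a, 0), a), s(c)))   [R8 at 2.1]
2. f(a, pair(pair(pair(a, 0), a), s(c)))  →  c   [R2 at ε]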